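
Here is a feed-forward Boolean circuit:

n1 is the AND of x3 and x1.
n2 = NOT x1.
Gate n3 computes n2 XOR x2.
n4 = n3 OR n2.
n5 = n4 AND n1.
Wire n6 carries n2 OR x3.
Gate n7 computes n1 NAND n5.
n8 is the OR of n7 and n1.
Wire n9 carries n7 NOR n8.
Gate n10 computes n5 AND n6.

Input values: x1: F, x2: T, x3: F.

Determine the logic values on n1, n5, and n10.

n1 = F; n5 = F; n10 = F

n1 = x3 AND x1 = F AND F = F
n2 = NOT x1 = NOT F = T
n3 = n2 XOR x2 = T XOR T = F
n4 = n3 OR n2 = F OR T = T
n5 = n4 AND n1 = T AND F = F
n6 = n2 OR x3 = T OR F = T
n10 = n5 AND n6 = F AND T = F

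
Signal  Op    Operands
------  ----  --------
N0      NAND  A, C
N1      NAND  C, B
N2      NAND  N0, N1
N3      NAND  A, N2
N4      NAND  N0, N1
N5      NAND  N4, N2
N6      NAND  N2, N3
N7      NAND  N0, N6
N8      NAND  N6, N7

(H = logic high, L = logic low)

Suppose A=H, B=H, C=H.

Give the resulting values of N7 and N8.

N0 = A NAND C = H NAND H = L
N1 = C NAND B = H NAND H = L
N2 = N0 NAND N1 = L NAND L = H
N3 = A NAND N2 = H NAND H = L
N6 = N2 NAND N3 = H NAND L = H
N7 = N0 NAND N6 = L NAND H = H
N8 = N6 NAND N7 = H NAND H = L

N7 = H  N8 = L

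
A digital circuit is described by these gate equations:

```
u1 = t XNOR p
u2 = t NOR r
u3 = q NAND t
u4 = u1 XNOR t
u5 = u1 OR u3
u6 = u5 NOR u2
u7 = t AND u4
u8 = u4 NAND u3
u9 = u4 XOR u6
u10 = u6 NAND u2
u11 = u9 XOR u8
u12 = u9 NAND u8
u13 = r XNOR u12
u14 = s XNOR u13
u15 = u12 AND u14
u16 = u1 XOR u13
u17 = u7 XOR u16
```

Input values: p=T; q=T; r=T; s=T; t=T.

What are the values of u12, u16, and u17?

u12 = F, u16 = T, u17 = F

u1 = t XNOR p = T XNOR T = T
u2 = t NOR r = T NOR T = F
u3 = q NAND t = T NAND T = F
u4 = u1 XNOR t = T XNOR T = T
u5 = u1 OR u3 = T OR F = T
u6 = u5 NOR u2 = T NOR F = F
u7 = t AND u4 = T AND T = T
u8 = u4 NAND u3 = T NAND F = T
u9 = u4 XOR u6 = T XOR F = T
u12 = u9 NAND u8 = T NAND T = F
u13 = r XNOR u12 = T XNOR F = F
u16 = u1 XOR u13 = T XOR F = T
u17 = u7 XOR u16 = T XOR T = F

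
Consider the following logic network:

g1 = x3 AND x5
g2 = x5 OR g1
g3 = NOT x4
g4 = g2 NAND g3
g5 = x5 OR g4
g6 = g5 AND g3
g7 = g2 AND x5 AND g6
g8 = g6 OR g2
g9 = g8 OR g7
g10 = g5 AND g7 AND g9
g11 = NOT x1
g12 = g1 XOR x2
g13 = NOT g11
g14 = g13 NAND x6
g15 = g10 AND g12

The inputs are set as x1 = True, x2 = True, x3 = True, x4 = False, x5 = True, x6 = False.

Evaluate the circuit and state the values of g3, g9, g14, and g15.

g1 = x3 AND x5 = True AND True = True
g2 = x5 OR g1 = True OR True = True
g3 = NOT x4 = NOT False = True
g4 = g2 NAND g3 = True NAND True = False
g5 = x5 OR g4 = True OR False = True
g6 = g5 AND g3 = True AND True = True
g7 = g2 AND x5 AND g6 = True AND True AND True = True
g8 = g6 OR g2 = True OR True = True
g9 = g8 OR g7 = True OR True = True
g10 = g5 AND g7 AND g9 = True AND True AND True = True
g11 = NOT x1 = NOT True = False
g12 = g1 XOR x2 = True XOR True = False
g13 = NOT g11 = NOT False = True
g14 = g13 NAND x6 = True NAND False = True
g15 = g10 AND g12 = True AND False = False

g3 = True; g9 = True; g14 = True; g15 = False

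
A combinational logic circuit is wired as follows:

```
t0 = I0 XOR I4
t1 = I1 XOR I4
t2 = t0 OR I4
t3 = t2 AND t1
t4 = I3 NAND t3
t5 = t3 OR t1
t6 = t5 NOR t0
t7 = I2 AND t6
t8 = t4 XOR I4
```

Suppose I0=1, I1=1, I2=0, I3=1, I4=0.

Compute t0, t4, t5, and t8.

t0 = 1, t4 = 0, t5 = 1, t8 = 0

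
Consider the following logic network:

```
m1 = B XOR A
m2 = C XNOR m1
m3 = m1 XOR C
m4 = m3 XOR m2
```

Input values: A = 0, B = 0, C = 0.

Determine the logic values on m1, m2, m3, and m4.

m1 = 0  m2 = 1  m3 = 0  m4 = 1

m1 = B XOR A = 0 XOR 0 = 0
m2 = C XNOR m1 = 0 XNOR 0 = 1
m3 = m1 XOR C = 0 XOR 0 = 0
m4 = m3 XOR m2 = 0 XOR 1 = 1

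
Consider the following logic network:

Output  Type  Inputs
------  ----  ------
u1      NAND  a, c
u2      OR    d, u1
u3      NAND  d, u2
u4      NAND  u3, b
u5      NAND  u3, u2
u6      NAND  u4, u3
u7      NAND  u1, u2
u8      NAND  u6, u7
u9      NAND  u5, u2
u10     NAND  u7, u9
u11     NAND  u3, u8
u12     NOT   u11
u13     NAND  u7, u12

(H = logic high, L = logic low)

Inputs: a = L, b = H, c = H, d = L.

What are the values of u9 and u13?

u9 = H, u13 = H

u1 = a NAND c = L NAND H = H
u2 = d OR u1 = L OR H = H
u3 = d NAND u2 = L NAND H = H
u4 = u3 NAND b = H NAND H = L
u5 = u3 NAND u2 = H NAND H = L
u6 = u4 NAND u3 = L NAND H = H
u7 = u1 NAND u2 = H NAND H = L
u8 = u6 NAND u7 = H NAND L = H
u9 = u5 NAND u2 = L NAND H = H
u11 = u3 NAND u8 = H NAND H = L
u12 = NOT u11 = NOT L = H
u13 = u7 NAND u12 = L NAND H = H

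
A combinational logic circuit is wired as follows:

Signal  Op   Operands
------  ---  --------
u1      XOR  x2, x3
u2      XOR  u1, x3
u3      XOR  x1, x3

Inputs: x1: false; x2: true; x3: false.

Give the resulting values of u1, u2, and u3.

u1 = true; u2 = true; u3 = false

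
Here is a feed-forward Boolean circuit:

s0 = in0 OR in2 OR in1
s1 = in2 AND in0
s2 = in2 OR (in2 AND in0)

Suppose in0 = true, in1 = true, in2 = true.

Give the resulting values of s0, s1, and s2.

s0 = true OR true OR true = true
s1 = true AND true = true
s2 = true OR (true AND true) = true

s0 = true  s1 = true  s2 = true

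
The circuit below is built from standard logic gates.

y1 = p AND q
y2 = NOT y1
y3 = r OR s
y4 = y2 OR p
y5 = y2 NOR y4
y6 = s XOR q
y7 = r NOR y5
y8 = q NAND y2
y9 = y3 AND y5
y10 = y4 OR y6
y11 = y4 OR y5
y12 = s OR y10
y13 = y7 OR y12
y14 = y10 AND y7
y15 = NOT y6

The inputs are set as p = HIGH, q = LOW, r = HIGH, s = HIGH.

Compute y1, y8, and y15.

y1 = p AND q = HIGH AND LOW = LOW
y2 = NOT y1 = NOT LOW = HIGH
y6 = s XOR q = HIGH XOR LOW = HIGH
y8 = q NAND y2 = LOW NAND HIGH = HIGH
y15 = NOT y6 = NOT HIGH = LOW

y1 = LOW, y8 = HIGH, y15 = LOW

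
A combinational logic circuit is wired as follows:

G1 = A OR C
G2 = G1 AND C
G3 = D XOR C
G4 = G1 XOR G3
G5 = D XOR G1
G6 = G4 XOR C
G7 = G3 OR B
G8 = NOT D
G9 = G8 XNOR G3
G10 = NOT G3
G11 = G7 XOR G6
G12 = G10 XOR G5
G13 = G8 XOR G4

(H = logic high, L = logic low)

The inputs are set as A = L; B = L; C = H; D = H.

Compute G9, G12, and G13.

G9 = H; G12 = H; G13 = H

G1 = A OR C = L OR H = H
G3 = D XOR C = H XOR H = L
G4 = G1 XOR G3 = H XOR L = H
G5 = D XOR G1 = H XOR H = L
G8 = NOT D = NOT H = L
G9 = G8 XNOR G3 = L XNOR L = H
G10 = NOT G3 = NOT L = H
G12 = G10 XOR G5 = H XOR L = H
G13 = G8 XOR G4 = L XOR H = H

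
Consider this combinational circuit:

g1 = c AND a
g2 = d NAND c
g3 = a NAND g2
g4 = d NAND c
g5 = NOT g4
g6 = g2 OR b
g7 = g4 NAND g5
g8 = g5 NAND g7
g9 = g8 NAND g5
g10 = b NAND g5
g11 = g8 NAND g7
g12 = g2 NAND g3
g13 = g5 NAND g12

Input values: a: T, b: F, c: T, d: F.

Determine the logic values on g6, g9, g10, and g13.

g2 = d NAND c = F NAND T = T
g3 = a NAND g2 = T NAND T = F
g4 = d NAND c = F NAND T = T
g5 = NOT g4 = NOT T = F
g6 = g2 OR b = T OR F = T
g7 = g4 NAND g5 = T NAND F = T
g8 = g5 NAND g7 = F NAND T = T
g9 = g8 NAND g5 = T NAND F = T
g10 = b NAND g5 = F NAND F = T
g12 = g2 NAND g3 = T NAND F = T
g13 = g5 NAND g12 = F NAND T = T

g6 = T  g9 = T  g10 = T  g13 = T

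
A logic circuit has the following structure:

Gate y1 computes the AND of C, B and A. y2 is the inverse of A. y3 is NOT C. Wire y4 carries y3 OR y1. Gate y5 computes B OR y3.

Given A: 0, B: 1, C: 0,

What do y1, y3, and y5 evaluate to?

y1 = 0  y3 = 1  y5 = 1

y1 = C AND B AND A = 0 AND 1 AND 0 = 0
y3 = NOT C = NOT 0 = 1
y5 = B OR y3 = 1 OR 1 = 1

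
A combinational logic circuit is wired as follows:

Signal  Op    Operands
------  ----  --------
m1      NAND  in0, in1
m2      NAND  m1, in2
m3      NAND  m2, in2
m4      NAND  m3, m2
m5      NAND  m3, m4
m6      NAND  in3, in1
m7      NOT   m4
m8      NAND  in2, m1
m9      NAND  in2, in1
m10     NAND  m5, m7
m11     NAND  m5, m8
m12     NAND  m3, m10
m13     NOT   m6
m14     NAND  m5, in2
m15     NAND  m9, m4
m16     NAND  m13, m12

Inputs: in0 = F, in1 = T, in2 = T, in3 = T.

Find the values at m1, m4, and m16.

m1 = T, m4 = T, m16 = T

m1 = in0 NAND in1 = F NAND T = T
m2 = m1 NAND in2 = T NAND T = F
m3 = m2 NAND in2 = F NAND T = T
m4 = m3 NAND m2 = T NAND F = T
m5 = m3 NAND m4 = T NAND T = F
m6 = in3 NAND in1 = T NAND T = F
m7 = NOT m4 = NOT T = F
m10 = m5 NAND m7 = F NAND F = T
m12 = m3 NAND m10 = T NAND T = F
m13 = NOT m6 = NOT F = T
m16 = m13 NAND m12 = T NAND F = T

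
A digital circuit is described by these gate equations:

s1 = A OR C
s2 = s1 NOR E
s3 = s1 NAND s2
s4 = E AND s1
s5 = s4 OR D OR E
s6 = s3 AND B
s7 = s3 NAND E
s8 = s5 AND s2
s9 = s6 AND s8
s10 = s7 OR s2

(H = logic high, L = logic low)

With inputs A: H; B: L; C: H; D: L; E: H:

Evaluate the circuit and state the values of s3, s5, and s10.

s1 = A OR C = H OR H = H
s2 = s1 NOR E = H NOR H = L
s3 = s1 NAND s2 = H NAND L = H
s4 = E AND s1 = H AND H = H
s5 = s4 OR D OR E = H OR L OR H = H
s7 = s3 NAND E = H NAND H = L
s10 = s7 OR s2 = L OR L = L

s3 = H, s5 = H, s10 = L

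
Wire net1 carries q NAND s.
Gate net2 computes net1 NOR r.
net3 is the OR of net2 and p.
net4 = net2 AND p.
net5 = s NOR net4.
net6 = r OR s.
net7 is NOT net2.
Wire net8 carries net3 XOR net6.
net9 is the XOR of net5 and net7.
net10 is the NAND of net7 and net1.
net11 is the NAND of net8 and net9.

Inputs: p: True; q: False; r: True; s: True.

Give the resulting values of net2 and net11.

net1 = q NAND s = False NAND True = True
net2 = net1 NOR r = True NOR True = False
net3 = net2 OR p = False OR True = True
net4 = net2 AND p = False AND True = False
net5 = s NOR net4 = True NOR False = False
net6 = r OR s = True OR True = True
net7 = NOT net2 = NOT False = True
net8 = net3 XOR net6 = True XOR True = False
net9 = net5 XOR net7 = False XOR True = True
net11 = net8 NAND net9 = False NAND True = True

net2 = False, net11 = True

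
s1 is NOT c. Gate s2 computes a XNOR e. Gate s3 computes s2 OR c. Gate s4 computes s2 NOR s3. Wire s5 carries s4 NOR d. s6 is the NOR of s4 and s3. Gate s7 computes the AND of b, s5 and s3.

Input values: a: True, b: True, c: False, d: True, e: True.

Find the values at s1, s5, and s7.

s1 = NOT c = NOT False = True
s2 = a XNOR e = True XNOR True = True
s3 = s2 OR c = True OR False = True
s4 = s2 NOR s3 = True NOR True = False
s5 = s4 NOR d = False NOR True = False
s7 = b AND s5 AND s3 = True AND False AND True = False

s1 = True  s5 = False  s7 = False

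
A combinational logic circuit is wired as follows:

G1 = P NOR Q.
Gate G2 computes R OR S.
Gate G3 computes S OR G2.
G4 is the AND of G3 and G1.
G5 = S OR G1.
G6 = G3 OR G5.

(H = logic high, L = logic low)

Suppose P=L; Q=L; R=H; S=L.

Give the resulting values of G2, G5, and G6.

G1 = P NOR Q = L NOR L = H
G2 = R OR S = H OR L = H
G3 = S OR G2 = L OR H = H
G5 = S OR G1 = L OR H = H
G6 = G3 OR G5 = H OR H = H

G2 = H; G5 = H; G6 = H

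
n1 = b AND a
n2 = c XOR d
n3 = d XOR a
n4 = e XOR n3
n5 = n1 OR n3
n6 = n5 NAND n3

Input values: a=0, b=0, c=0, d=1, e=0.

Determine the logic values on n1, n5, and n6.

n1 = 0, n5 = 1, n6 = 0

n1 = b AND a = 0 AND 0 = 0
n3 = d XOR a = 1 XOR 0 = 1
n5 = n1 OR n3 = 0 OR 1 = 1
n6 = n5 NAND n3 = 1 NAND 1 = 0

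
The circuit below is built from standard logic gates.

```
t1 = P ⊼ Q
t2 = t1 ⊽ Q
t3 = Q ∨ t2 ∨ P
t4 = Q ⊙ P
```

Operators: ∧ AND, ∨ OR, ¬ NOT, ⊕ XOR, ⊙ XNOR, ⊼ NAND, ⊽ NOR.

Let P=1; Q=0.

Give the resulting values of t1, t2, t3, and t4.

t1 = 1  t2 = 0  t3 = 1  t4 = 0

t1 = P NAND Q = 1 NAND 0 = 1
t2 = t1 NOR Q = 1 NOR 0 = 0
t3 = Q OR t2 OR P = 0 OR 0 OR 1 = 1
t4 = Q XNOR P = 0 XNOR 1 = 0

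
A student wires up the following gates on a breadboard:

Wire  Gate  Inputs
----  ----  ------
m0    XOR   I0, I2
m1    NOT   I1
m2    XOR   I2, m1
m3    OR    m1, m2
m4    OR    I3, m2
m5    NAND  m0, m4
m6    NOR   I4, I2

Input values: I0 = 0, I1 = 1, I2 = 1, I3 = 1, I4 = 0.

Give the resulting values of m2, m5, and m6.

m0 = I0 XOR I2 = 0 XOR 1 = 1
m1 = NOT I1 = NOT 1 = 0
m2 = I2 XOR m1 = 1 XOR 0 = 1
m4 = I3 OR m2 = 1 OR 1 = 1
m5 = m0 NAND m4 = 1 NAND 1 = 0
m6 = I4 NOR I2 = 0 NOR 1 = 0

m2 = 1, m5 = 0, m6 = 0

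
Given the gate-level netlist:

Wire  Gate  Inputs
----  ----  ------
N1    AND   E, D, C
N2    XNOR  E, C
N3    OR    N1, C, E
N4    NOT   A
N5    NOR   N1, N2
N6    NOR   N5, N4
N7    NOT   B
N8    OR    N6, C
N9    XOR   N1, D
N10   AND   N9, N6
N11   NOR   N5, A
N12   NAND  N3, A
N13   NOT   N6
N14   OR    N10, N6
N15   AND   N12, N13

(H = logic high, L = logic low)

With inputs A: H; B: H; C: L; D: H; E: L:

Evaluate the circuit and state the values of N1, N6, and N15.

N1 = L  N6 = H  N15 = L

N1 = E AND D AND C = L AND H AND L = L
N2 = E XNOR C = L XNOR L = H
N3 = N1 OR C OR E = L OR L OR L = L
N4 = NOT A = NOT H = L
N5 = N1 NOR N2 = L NOR H = L
N6 = N5 NOR N4 = L NOR L = H
N12 = N3 NAND A = L NAND H = H
N13 = NOT N6 = NOT H = L
N15 = N12 AND N13 = H AND L = L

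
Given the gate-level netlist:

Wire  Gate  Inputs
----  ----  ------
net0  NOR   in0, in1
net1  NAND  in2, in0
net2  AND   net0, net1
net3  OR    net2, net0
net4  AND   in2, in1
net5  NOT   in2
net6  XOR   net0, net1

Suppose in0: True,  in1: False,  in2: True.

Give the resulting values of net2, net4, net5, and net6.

net2 = False, net4 = False, net5 = False, net6 = False

net0 = in0 NOR in1 = True NOR False = False
net1 = in2 NAND in0 = True NAND True = False
net2 = net0 AND net1 = False AND False = False
net4 = in2 AND in1 = True AND False = False
net5 = NOT in2 = NOT True = False
net6 = net0 XOR net1 = False XOR False = False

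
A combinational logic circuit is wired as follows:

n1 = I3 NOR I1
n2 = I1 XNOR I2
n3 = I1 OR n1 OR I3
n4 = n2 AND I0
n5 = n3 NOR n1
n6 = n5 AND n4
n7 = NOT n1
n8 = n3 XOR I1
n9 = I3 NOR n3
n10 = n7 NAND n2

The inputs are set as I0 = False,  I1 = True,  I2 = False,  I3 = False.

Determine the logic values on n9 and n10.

n1 = I3 NOR I1 = False NOR True = False
n2 = I1 XNOR I2 = True XNOR False = False
n3 = I1 OR n1 OR I3 = True OR False OR False = True
n7 = NOT n1 = NOT False = True
n9 = I3 NOR n3 = False NOR True = False
n10 = n7 NAND n2 = True NAND False = True

n9 = False  n10 = True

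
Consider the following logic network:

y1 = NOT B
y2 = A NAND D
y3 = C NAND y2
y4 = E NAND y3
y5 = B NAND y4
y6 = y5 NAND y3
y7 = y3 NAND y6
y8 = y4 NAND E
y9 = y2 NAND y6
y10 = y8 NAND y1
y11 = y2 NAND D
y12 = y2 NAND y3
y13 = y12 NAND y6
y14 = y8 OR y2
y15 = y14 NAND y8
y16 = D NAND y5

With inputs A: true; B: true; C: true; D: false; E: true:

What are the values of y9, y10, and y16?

y9 = false, y10 = true, y16 = true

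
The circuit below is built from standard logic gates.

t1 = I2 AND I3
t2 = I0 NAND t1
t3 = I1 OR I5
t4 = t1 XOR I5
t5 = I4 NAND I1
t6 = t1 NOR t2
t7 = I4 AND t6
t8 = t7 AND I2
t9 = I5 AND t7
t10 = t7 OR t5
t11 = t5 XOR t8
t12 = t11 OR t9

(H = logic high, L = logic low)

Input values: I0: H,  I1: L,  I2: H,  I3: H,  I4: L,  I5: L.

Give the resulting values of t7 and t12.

t1 = I2 AND I3 = H AND H = H
t2 = I0 NAND t1 = H NAND H = L
t5 = I4 NAND I1 = L NAND L = H
t6 = t1 NOR t2 = H NOR L = L
t7 = I4 AND t6 = L AND L = L
t8 = t7 AND I2 = L AND H = L
t9 = I5 AND t7 = L AND L = L
t11 = t5 XOR t8 = H XOR L = H
t12 = t11 OR t9 = H OR L = H

t7 = L, t12 = H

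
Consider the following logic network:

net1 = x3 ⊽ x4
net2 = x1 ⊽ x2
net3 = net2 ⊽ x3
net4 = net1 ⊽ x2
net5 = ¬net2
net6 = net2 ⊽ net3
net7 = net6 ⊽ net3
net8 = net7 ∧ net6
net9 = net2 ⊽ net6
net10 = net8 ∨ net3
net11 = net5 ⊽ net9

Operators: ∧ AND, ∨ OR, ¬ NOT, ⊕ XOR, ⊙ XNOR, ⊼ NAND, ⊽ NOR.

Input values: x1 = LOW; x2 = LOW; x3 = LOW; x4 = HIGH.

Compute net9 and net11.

net9 = LOW  net11 = HIGH

net2 = x1 NOR x2 = LOW NOR LOW = HIGH
net3 = net2 NOR x3 = HIGH NOR LOW = LOW
net5 = NOT net2 = NOT HIGH = LOW
net6 = net2 NOR net3 = HIGH NOR LOW = LOW
net9 = net2 NOR net6 = HIGH NOR LOW = LOW
net11 = net5 NOR net9 = LOW NOR LOW = HIGH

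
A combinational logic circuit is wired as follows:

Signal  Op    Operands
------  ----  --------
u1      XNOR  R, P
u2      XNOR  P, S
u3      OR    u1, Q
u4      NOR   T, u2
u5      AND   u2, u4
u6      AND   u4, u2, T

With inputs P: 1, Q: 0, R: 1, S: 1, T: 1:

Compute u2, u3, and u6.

u2 = 1, u3 = 1, u6 = 0

u1 = R XNOR P = 1 XNOR 1 = 1
u2 = P XNOR S = 1 XNOR 1 = 1
u3 = u1 OR Q = 1 OR 0 = 1
u4 = T NOR u2 = 1 NOR 1 = 0
u6 = u4 AND u2 AND T = 0 AND 1 AND 1 = 0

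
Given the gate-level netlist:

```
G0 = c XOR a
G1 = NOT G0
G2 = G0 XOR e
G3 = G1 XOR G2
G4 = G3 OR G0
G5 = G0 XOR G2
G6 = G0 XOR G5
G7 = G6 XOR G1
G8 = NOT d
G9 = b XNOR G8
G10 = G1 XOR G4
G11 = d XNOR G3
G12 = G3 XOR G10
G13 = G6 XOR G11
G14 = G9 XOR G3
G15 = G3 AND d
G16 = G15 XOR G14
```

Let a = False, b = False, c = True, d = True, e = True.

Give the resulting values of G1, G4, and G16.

G1 = False  G4 = True  G16 = True

G0 = c XOR a = True XOR False = True
G1 = NOT G0 = NOT True = False
G2 = G0 XOR e = True XOR True = False
G3 = G1 XOR G2 = False XOR False = False
G4 = G3 OR G0 = False OR True = True
G8 = NOT d = NOT True = False
G9 = b XNOR G8 = False XNOR False = True
G14 = G9 XOR G3 = True XOR False = True
G15 = G3 AND d = False AND True = False
G16 = G15 XOR G14 = False XOR True = True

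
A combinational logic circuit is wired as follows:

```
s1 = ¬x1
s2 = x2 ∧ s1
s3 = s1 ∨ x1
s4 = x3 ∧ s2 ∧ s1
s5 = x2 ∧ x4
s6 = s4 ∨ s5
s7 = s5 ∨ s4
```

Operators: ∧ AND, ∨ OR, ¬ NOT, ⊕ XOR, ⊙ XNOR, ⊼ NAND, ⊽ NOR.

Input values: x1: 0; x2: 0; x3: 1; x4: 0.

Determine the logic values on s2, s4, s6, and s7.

s1 = NOT x1 = NOT 0 = 1
s2 = x2 AND s1 = 0 AND 1 = 0
s4 = x3 AND s2 AND s1 = 1 AND 0 AND 1 = 0
s5 = x2 AND x4 = 0 AND 0 = 0
s6 = s4 OR s5 = 0 OR 0 = 0
s7 = s5 OR s4 = 0 OR 0 = 0

s2 = 0; s4 = 0; s6 = 0; s7 = 0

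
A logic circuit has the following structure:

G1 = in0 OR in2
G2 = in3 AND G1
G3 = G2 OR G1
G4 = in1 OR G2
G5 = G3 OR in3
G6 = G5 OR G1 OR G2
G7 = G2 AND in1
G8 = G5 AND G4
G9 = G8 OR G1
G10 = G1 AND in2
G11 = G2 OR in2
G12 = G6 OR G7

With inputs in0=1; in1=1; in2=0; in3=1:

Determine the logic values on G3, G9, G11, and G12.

G1 = in0 OR in2 = 1 OR 0 = 1
G2 = in3 AND G1 = 1 AND 1 = 1
G3 = G2 OR G1 = 1 OR 1 = 1
G4 = in1 OR G2 = 1 OR 1 = 1
G5 = G3 OR in3 = 1 OR 1 = 1
G6 = G5 OR G1 OR G2 = 1 OR 1 OR 1 = 1
G7 = G2 AND in1 = 1 AND 1 = 1
G8 = G5 AND G4 = 1 AND 1 = 1
G9 = G8 OR G1 = 1 OR 1 = 1
G11 = G2 OR in2 = 1 OR 0 = 1
G12 = G6 OR G7 = 1 OR 1 = 1

G3 = 1, G9 = 1, G11 = 1, G12 = 1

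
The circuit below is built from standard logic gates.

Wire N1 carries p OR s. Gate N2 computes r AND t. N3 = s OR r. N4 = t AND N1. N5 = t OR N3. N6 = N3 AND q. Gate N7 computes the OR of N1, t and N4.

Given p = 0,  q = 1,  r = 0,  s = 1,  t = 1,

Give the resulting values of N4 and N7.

N1 = p OR s = 0 OR 1 = 1
N4 = t AND N1 = 1 AND 1 = 1
N7 = N1 OR t OR N4 = 1 OR 1 OR 1 = 1

N4 = 1, N7 = 1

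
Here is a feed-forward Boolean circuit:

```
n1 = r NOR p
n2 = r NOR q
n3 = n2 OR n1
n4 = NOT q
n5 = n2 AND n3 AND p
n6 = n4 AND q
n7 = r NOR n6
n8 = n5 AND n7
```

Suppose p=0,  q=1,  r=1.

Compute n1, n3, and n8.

n1 = r NOR p = 1 NOR 0 = 0
n2 = r NOR q = 1 NOR 1 = 0
n3 = n2 OR n1 = 0 OR 0 = 0
n4 = NOT q = NOT 1 = 0
n5 = n2 AND n3 AND p = 0 AND 0 AND 0 = 0
n6 = n4 AND q = 0 AND 1 = 0
n7 = r NOR n6 = 1 NOR 0 = 0
n8 = n5 AND n7 = 0 AND 0 = 0

n1 = 0, n3 = 0, n8 = 0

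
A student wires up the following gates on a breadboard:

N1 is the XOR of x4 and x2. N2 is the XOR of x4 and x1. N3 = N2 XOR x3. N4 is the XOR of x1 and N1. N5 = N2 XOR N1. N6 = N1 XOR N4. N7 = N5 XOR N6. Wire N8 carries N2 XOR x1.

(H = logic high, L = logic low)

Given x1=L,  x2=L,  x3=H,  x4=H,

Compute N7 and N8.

N7 = L; N8 = H

N1 = x4 XOR x2 = H XOR L = H
N2 = x4 XOR x1 = H XOR L = H
N4 = x1 XOR N1 = L XOR H = H
N5 = N2 XOR N1 = H XOR H = L
N6 = N1 XOR N4 = H XOR H = L
N7 = N5 XOR N6 = L XOR L = L
N8 = N2 XOR x1 = H XOR L = H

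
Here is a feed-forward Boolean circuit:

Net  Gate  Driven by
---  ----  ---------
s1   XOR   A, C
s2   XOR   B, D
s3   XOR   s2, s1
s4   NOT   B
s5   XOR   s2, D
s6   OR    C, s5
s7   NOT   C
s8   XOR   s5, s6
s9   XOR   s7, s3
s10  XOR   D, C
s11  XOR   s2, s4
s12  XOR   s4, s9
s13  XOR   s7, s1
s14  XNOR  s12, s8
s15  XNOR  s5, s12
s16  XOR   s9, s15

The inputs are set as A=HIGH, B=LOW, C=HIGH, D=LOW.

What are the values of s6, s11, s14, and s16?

s6 = HIGH, s11 = HIGH, s14 = HIGH, s16 = LOW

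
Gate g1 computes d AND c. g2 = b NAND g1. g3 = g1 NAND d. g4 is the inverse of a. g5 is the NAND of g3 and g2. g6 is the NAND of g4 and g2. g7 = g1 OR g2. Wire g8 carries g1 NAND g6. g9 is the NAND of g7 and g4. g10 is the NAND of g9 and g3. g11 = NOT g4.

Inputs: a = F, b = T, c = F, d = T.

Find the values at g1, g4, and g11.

g1 = F, g4 = T, g11 = F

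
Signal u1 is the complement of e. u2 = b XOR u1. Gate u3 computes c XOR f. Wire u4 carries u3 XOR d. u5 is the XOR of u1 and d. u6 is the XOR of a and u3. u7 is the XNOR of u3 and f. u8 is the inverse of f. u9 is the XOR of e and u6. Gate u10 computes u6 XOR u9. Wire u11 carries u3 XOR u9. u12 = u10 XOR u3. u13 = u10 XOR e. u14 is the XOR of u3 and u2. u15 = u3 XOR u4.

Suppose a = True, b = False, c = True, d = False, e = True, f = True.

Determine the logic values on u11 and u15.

u11 = False  u15 = False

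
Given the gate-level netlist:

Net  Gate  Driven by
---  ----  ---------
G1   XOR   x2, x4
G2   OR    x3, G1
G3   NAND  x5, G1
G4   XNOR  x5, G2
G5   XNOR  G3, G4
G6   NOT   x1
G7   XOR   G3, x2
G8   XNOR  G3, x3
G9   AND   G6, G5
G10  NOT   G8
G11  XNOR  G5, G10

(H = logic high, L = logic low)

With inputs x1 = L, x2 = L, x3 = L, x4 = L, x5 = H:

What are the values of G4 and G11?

G4 = L, G11 = L

G1 = x2 XOR x4 = L XOR L = L
G2 = x3 OR G1 = L OR L = L
G3 = x5 NAND G1 = H NAND L = H
G4 = x5 XNOR G2 = H XNOR L = L
G5 = G3 XNOR G4 = H XNOR L = L
G8 = G3 XNOR x3 = H XNOR L = L
G10 = NOT G8 = NOT L = H
G11 = G5 XNOR G10 = L XNOR H = L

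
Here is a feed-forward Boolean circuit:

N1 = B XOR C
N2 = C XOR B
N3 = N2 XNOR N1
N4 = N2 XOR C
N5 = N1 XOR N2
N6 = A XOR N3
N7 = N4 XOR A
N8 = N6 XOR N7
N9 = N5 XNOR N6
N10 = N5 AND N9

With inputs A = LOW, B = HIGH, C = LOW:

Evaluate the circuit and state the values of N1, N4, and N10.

N1 = B XOR C = HIGH XOR LOW = HIGH
N2 = C XOR B = LOW XOR HIGH = HIGH
N3 = N2 XNOR N1 = HIGH XNOR HIGH = HIGH
N4 = N2 XOR C = HIGH XOR LOW = HIGH
N5 = N1 XOR N2 = HIGH XOR HIGH = LOW
N6 = A XOR N3 = LOW XOR HIGH = HIGH
N9 = N5 XNOR N6 = LOW XNOR HIGH = LOW
N10 = N5 AND N9 = LOW AND LOW = LOW

N1 = HIGH  N4 = HIGH  N10 = LOW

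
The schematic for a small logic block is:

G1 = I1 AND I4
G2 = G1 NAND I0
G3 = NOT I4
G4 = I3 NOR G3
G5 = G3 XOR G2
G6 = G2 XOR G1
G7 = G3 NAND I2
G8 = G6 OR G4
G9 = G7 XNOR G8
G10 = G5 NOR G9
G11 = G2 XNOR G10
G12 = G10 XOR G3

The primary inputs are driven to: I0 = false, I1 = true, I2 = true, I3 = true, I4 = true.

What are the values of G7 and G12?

G7 = true, G12 = false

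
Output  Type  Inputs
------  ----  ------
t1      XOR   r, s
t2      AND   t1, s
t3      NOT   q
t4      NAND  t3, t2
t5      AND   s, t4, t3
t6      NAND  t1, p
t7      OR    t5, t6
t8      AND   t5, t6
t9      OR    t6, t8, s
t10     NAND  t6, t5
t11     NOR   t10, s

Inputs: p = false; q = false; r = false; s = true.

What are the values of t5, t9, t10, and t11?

t5 = false, t9 = true, t10 = true, t11 = false

t1 = r XOR s = false XOR true = true
t2 = t1 AND s = true AND true = true
t3 = NOT q = NOT false = true
t4 = t3 NAND t2 = true NAND true = false
t5 = s AND t4 AND t3 = true AND false AND true = false
t6 = t1 NAND p = true NAND false = true
t8 = t5 AND t6 = false AND true = false
t9 = t6 OR t8 OR s = true OR false OR true = true
t10 = t6 NAND t5 = true NAND false = true
t11 = t10 NOR s = true NOR true = false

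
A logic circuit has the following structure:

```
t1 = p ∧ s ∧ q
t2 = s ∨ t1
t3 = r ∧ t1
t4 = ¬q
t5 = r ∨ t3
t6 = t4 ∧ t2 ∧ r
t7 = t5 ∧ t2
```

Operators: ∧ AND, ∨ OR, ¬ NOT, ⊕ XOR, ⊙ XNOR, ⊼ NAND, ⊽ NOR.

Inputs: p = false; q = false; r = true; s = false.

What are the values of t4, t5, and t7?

t4 = true, t5 = true, t7 = false

t1 = p AND s AND q = false AND false AND false = false
t2 = s OR t1 = false OR false = false
t3 = r AND t1 = true AND false = false
t4 = NOT q = NOT false = true
t5 = r OR t3 = true OR false = true
t7 = t5 AND t2 = true AND false = false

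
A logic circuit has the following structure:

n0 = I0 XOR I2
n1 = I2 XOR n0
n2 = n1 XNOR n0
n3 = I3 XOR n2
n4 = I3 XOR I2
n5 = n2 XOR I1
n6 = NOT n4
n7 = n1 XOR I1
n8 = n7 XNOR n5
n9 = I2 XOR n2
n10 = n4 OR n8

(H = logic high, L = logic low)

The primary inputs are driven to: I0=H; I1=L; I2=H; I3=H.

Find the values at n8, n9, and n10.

n8 = L  n9 = H  n10 = L

n0 = I0 XOR I2 = H XOR H = L
n1 = I2 XOR n0 = H XOR L = H
n2 = n1 XNOR n0 = H XNOR L = L
n4 = I3 XOR I2 = H XOR H = L
n5 = n2 XOR I1 = L XOR L = L
n7 = n1 XOR I1 = H XOR L = H
n8 = n7 XNOR n5 = H XNOR L = L
n9 = I2 XOR n2 = H XOR L = H
n10 = n4 OR n8 = L OR L = L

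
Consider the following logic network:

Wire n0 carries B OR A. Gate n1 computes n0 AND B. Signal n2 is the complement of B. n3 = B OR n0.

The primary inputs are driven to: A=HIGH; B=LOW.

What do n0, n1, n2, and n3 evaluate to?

n0 = B OR A = LOW OR HIGH = HIGH
n1 = n0 AND B = HIGH AND LOW = LOW
n2 = NOT B = NOT LOW = HIGH
n3 = B OR n0 = LOW OR HIGH = HIGH

n0 = HIGH  n1 = LOW  n2 = HIGH  n3 = HIGH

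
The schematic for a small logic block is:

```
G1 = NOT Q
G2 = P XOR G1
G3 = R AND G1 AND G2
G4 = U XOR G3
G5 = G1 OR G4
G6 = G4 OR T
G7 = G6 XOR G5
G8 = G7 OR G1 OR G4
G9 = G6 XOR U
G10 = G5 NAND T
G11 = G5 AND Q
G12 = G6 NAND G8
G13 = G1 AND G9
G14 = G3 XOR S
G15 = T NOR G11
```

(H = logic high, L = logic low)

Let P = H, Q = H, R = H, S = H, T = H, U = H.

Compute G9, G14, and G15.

G9 = L, G14 = H, G15 = L

G1 = NOT Q = NOT H = L
G2 = P XOR G1 = H XOR L = H
G3 = R AND G1 AND G2 = H AND L AND H = L
G4 = U XOR G3 = H XOR L = H
G5 = G1 OR G4 = L OR H = H
G6 = G4 OR T = H OR H = H
G9 = G6 XOR U = H XOR H = L
G11 = G5 AND Q = H AND H = H
G14 = G3 XOR S = L XOR H = H
G15 = T NOR G11 = H NOR H = L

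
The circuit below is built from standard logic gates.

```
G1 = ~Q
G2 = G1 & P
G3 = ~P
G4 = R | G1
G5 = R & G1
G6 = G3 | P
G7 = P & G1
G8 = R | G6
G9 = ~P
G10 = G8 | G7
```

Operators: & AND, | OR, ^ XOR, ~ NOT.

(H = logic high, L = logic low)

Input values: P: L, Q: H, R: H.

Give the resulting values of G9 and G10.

G1 = NOT Q = NOT H = L
G3 = NOT P = NOT L = H
G6 = G3 OR P = H OR L = H
G7 = P AND G1 = L AND L = L
G8 = R OR G6 = H OR H = H
G9 = NOT P = NOT L = H
G10 = G8 OR G7 = H OR L = H

G9 = H; G10 = H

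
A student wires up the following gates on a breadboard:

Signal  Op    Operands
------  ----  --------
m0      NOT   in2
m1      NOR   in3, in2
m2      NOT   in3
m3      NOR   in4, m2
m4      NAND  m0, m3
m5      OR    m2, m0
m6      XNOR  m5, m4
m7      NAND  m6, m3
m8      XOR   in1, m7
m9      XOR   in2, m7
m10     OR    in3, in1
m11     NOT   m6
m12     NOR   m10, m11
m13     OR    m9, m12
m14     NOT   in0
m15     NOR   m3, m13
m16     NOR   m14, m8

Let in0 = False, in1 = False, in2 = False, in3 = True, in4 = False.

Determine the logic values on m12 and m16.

m0 = NOT in2 = NOT False = True
m2 = NOT in3 = NOT True = False
m3 = in4 NOR m2 = False NOR False = True
m4 = m0 NAND m3 = True NAND True = False
m5 = m2 OR m0 = False OR True = True
m6 = m5 XNOR m4 = True XNOR False = False
m7 = m6 NAND m3 = False NAND True = True
m8 = in1 XOR m7 = False XOR True = True
m10 = in3 OR in1 = True OR False = True
m11 = NOT m6 = NOT False = True
m12 = m10 NOR m11 = True NOR True = False
m14 = NOT in0 = NOT False = True
m16 = m14 NOR m8 = True NOR True = False

m12 = False; m16 = False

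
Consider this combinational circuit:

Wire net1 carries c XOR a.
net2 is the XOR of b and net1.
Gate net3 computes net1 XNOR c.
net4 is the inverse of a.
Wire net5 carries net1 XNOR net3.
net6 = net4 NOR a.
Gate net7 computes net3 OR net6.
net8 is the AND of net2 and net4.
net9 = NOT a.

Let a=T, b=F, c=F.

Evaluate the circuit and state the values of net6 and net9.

net6 = F; net9 = F

net4 = NOT a = NOT T = F
net6 = net4 NOR a = F NOR T = F
net9 = NOT a = NOT T = F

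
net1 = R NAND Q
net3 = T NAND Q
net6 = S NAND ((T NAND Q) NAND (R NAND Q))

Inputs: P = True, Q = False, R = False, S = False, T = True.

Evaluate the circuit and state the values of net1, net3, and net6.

net1 = False NAND False = True
net3 = True NAND False = True
net6 = False NAND ((True NAND False) NAND (False NAND False)) = True

net1 = True, net3 = True, net6 = True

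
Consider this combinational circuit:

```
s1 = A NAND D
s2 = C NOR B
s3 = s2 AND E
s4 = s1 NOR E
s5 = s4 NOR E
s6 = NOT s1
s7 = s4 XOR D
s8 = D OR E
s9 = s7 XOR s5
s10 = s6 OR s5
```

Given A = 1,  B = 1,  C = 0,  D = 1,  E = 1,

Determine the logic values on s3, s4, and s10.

s3 = 0, s4 = 0, s10 = 1

s1 = A NAND D = 1 NAND 1 = 0
s2 = C NOR B = 0 NOR 1 = 0
s3 = s2 AND E = 0 AND 1 = 0
s4 = s1 NOR E = 0 NOR 1 = 0
s5 = s4 NOR E = 0 NOR 1 = 0
s6 = NOT s1 = NOT 0 = 1
s10 = s6 OR s5 = 1 OR 0 = 1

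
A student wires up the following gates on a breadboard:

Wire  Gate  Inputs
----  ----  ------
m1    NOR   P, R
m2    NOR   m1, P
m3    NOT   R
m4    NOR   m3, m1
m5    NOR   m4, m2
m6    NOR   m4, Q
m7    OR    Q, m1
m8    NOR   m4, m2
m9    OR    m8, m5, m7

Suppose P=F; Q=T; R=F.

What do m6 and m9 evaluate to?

m1 = P NOR R = F NOR F = T
m2 = m1 NOR P = T NOR F = F
m3 = NOT R = NOT F = T
m4 = m3 NOR m1 = T NOR T = F
m5 = m4 NOR m2 = F NOR F = T
m6 = m4 NOR Q = F NOR T = F
m7 = Q OR m1 = T OR T = T
m8 = m4 NOR m2 = F NOR F = T
m9 = m8 OR m5 OR m7 = T OR T OR T = T

m6 = F, m9 = T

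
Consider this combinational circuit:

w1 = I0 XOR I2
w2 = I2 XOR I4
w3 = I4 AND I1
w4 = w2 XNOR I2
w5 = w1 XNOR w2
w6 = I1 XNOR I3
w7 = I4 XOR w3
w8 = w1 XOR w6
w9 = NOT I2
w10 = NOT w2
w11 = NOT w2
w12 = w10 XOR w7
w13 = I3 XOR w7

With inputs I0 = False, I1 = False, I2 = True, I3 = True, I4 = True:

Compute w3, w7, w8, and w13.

w3 = False, w7 = True, w8 = True, w13 = False

w1 = I0 XOR I2 = False XOR True = True
w3 = I4 AND I1 = True AND False = False
w6 = I1 XNOR I3 = False XNOR True = False
w7 = I4 XOR w3 = True XOR False = True
w8 = w1 XOR w6 = True XOR False = True
w13 = I3 XOR w7 = True XOR True = False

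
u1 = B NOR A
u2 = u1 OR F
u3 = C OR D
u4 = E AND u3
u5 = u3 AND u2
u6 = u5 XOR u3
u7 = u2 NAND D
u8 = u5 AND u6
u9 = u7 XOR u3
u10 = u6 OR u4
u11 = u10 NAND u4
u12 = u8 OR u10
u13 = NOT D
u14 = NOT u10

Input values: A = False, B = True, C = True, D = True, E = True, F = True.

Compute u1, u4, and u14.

u1 = False, u4 = True, u14 = False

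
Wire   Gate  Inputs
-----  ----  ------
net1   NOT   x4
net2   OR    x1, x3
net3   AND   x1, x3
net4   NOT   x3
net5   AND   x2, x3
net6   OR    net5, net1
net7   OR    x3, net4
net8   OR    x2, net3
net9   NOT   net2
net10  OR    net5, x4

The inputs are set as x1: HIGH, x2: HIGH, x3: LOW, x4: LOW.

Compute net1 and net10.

net1 = HIGH; net10 = LOW

net1 = NOT x4 = NOT LOW = HIGH
net5 = x2 AND x3 = HIGH AND LOW = LOW
net10 = net5 OR x4 = LOW OR LOW = LOW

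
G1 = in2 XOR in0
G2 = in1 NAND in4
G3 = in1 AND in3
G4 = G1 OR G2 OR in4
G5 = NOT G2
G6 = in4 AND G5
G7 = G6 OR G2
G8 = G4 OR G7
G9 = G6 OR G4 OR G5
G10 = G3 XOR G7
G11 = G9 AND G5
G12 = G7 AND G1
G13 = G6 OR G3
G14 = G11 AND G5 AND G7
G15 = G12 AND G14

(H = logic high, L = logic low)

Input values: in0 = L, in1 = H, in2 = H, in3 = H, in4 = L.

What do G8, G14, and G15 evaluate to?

G8 = H; G14 = L; G15 = L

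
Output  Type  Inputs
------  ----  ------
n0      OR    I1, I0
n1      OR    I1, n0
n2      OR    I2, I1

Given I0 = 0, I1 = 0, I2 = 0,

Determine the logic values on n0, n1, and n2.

n0 = 0, n1 = 0, n2 = 0

n0 = I1 OR I0 = 0 OR 0 = 0
n1 = I1 OR n0 = 0 OR 0 = 0
n2 = I2 OR I1 = 0 OR 0 = 0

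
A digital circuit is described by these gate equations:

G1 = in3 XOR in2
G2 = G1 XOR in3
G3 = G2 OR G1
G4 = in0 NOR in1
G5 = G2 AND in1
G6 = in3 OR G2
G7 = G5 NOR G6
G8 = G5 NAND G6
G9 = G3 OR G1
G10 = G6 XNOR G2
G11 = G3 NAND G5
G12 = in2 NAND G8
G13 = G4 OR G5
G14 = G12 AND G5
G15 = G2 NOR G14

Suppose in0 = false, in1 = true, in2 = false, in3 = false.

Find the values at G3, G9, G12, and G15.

G3 = false; G9 = false; G12 = true; G15 = true

G1 = in3 XOR in2 = false XOR false = false
G2 = G1 XOR in3 = false XOR false = false
G3 = G2 OR G1 = false OR false = false
G5 = G2 AND in1 = false AND true = false
G6 = in3 OR G2 = false OR false = false
G8 = G5 NAND G6 = false NAND false = true
G9 = G3 OR G1 = false OR false = false
G12 = in2 NAND G8 = false NAND true = true
G14 = G12 AND G5 = true AND false = false
G15 = G2 NOR G14 = false NOR false = true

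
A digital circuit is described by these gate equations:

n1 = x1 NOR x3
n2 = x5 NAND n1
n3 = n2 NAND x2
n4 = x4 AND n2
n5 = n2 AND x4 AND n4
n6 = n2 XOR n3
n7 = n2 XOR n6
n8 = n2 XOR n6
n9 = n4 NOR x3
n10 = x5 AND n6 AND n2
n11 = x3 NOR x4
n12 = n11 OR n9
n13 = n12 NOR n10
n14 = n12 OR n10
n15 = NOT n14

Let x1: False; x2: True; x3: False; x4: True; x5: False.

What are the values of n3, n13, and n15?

n3 = False; n13 = True; n15 = True

n1 = x1 NOR x3 = False NOR False = True
n2 = x5 NAND n1 = False NAND True = True
n3 = n2 NAND x2 = True NAND True = False
n4 = x4 AND n2 = True AND True = True
n6 = n2 XOR n3 = True XOR False = True
n9 = n4 NOR x3 = True NOR False = False
n10 = x5 AND n6 AND n2 = False AND True AND True = False
n11 = x3 NOR x4 = False NOR True = False
n12 = n11 OR n9 = False OR False = False
n13 = n12 NOR n10 = False NOR False = True
n14 = n12 OR n10 = False OR False = False
n15 = NOT n14 = NOT False = True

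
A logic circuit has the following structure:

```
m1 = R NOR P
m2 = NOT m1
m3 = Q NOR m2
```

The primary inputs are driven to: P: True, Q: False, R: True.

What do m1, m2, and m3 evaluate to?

m1 = R NOR P = True NOR True = False
m2 = NOT m1 = NOT False = True
m3 = Q NOR m2 = False NOR True = False

m1 = False, m2 = True, m3 = False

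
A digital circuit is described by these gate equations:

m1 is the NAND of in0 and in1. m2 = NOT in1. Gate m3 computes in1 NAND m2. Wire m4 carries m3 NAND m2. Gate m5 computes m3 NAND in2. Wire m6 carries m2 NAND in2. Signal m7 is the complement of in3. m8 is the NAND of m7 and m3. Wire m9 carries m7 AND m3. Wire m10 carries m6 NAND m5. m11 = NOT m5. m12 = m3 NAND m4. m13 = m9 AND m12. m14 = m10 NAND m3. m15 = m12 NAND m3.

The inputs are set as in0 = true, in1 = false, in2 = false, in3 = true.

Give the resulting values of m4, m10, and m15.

m4 = false  m10 = false  m15 = false

m2 = NOT in1 = NOT false = true
m3 = in1 NAND m2 = false NAND true = true
m4 = m3 NAND m2 = true NAND true = false
m5 = m3 NAND in2 = true NAND false = true
m6 = m2 NAND in2 = true NAND false = true
m10 = m6 NAND m5 = true NAND true = false
m12 = m3 NAND m4 = true NAND false = true
m15 = m12 NAND m3 = true NAND true = false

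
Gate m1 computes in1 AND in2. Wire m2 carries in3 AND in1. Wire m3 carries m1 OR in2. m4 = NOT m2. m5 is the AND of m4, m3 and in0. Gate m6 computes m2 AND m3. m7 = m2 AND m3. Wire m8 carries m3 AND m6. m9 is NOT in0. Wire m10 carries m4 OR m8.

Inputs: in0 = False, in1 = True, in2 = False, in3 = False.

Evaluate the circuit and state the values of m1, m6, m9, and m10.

m1 = False  m6 = False  m9 = True  m10 = True

m1 = in1 AND in2 = True AND False = False
m2 = in3 AND in1 = False AND True = False
m3 = m1 OR in2 = False OR False = False
m4 = NOT m2 = NOT False = True
m6 = m2 AND m3 = False AND False = False
m8 = m3 AND m6 = False AND False = False
m9 = NOT in0 = NOT False = True
m10 = m4 OR m8 = True OR False = True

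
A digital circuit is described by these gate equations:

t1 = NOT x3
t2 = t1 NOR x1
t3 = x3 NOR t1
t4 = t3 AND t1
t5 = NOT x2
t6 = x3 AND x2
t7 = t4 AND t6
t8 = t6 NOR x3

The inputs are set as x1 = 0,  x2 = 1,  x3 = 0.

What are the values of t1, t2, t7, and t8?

t1 = NOT x3 = NOT 0 = 1
t2 = t1 NOR x1 = 1 NOR 0 = 0
t3 = x3 NOR t1 = 0 NOR 1 = 0
t4 = t3 AND t1 = 0 AND 1 = 0
t6 = x3 AND x2 = 0 AND 1 = 0
t7 = t4 AND t6 = 0 AND 0 = 0
t8 = t6 NOR x3 = 0 NOR 0 = 1

t1 = 1  t2 = 0  t7 = 0  t8 = 1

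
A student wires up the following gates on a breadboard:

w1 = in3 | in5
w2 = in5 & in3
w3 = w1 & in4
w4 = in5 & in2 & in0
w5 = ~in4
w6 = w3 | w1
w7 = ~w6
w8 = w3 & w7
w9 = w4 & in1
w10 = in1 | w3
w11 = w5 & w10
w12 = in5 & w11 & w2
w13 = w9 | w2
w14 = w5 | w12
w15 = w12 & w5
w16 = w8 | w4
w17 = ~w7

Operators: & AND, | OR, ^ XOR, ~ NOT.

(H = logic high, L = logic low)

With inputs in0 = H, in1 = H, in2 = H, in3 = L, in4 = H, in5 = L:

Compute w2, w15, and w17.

w2 = L, w15 = L, w17 = L

w1 = in3 OR in5 = L OR L = L
w2 = in5 AND in3 = L AND L = L
w3 = w1 AND in4 = L AND H = L
w5 = NOT in4 = NOT H = L
w6 = w3 OR w1 = L OR L = L
w7 = NOT w6 = NOT L = H
w10 = in1 OR w3 = H OR L = H
w11 = w5 AND w10 = L AND H = L
w12 = in5 AND w11 AND w2 = L AND L AND L = L
w15 = w12 AND w5 = L AND L = L
w17 = NOT w7 = NOT H = L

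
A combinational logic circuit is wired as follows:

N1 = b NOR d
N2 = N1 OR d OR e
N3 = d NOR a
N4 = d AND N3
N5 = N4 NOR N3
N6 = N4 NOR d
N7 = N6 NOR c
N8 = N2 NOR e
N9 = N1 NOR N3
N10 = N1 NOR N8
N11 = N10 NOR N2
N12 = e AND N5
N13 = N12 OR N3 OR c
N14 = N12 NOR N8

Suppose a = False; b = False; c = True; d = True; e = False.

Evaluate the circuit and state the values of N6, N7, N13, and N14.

N6 = False; N7 = False; N13 = True; N14 = True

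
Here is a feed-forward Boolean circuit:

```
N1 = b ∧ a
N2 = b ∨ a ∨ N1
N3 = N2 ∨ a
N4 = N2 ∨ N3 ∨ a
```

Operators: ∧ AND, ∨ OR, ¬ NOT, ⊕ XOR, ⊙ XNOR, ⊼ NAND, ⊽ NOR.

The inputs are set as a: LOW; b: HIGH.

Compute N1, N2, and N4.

N1 = LOW  N2 = HIGH  N4 = HIGH

N1 = b AND a = HIGH AND LOW = LOW
N2 = b OR a OR N1 = HIGH OR LOW OR LOW = HIGH
N3 = N2 OR a = HIGH OR LOW = HIGH
N4 = N2 OR N3 OR a = HIGH OR HIGH OR LOW = HIGH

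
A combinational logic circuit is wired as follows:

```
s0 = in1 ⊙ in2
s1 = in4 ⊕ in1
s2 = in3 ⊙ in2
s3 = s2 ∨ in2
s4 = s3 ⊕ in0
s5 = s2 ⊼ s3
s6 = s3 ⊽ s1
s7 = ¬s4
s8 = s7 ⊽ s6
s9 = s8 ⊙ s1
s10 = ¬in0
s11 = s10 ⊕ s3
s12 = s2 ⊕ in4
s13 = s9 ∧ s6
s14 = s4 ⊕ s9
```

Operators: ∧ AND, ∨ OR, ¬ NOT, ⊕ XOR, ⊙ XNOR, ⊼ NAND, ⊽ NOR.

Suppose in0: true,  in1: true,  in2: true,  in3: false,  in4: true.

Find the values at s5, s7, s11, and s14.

s5 = true; s7 = true; s11 = true; s14 = true

s1 = in4 XOR in1 = true XOR true = false
s2 = in3 XNOR in2 = false XNOR true = false
s3 = s2 OR in2 = false OR true = true
s4 = s3 XOR in0 = true XOR true = false
s5 = s2 NAND s3 = false NAND true = true
s6 = s3 NOR s1 = true NOR false = false
s7 = NOT s4 = NOT false = true
s8 = s7 NOR s6 = true NOR false = false
s9 = s8 XNOR s1 = false XNOR false = true
s10 = NOT in0 = NOT true = false
s11 = s10 XOR s3 = false XOR true = true
s14 = s4 XOR s9 = false XOR true = true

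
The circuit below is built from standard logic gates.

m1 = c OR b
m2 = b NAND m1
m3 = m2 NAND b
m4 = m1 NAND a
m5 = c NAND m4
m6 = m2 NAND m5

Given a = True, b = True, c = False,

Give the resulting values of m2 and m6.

m1 = c OR b = False OR True = True
m2 = b NAND m1 = True NAND True = False
m4 = m1 NAND a = True NAND True = False
m5 = c NAND m4 = False NAND False = True
m6 = m2 NAND m5 = False NAND True = True

m2 = False  m6 = True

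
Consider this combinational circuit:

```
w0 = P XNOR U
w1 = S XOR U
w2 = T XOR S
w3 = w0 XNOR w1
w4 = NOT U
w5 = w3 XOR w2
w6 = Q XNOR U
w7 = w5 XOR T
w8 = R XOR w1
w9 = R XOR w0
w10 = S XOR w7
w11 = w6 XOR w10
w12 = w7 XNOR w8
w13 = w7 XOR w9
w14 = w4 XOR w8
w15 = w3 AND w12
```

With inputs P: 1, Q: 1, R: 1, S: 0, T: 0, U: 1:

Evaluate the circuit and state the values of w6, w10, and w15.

w6 = 1  w10 = 1  w15 = 0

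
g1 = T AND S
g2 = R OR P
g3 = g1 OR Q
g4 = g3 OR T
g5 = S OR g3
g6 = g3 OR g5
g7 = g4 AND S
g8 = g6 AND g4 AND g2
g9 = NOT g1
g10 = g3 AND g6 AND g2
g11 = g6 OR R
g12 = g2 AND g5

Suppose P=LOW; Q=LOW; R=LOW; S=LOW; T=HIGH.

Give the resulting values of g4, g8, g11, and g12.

g4 = HIGH; g8 = LOW; g11 = LOW; g12 = LOW

g1 = T AND S = HIGH AND LOW = LOW
g2 = R OR P = LOW OR LOW = LOW
g3 = g1 OR Q = LOW OR LOW = LOW
g4 = g3 OR T = LOW OR HIGH = HIGH
g5 = S OR g3 = LOW OR LOW = LOW
g6 = g3 OR g5 = LOW OR LOW = LOW
g8 = g6 AND g4 AND g2 = LOW AND HIGH AND LOW = LOW
g11 = g6 OR R = LOW OR LOW = LOW
g12 = g2 AND g5 = LOW AND LOW = LOW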